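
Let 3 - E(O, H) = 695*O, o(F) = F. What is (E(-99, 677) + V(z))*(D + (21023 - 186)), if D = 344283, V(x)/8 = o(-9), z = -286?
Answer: 25096888320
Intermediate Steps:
V(x) = -72 (V(x) = 8*(-9) = -72)
E(O, H) = 3 - 695*O
(E(-99, 677) + V(z))*(D + (21023 - 186)) = ((3 - 695*(-99)) - 72)*(344283 + (21023 - 186)) = ((3 + 68805) - 72)*(344283 + 20837) = (68808 - 72)*365120 = 68736*365120 = 25096888320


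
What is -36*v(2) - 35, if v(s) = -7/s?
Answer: 91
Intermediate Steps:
-36*v(2) - 35 = -(-252)/2 - 35 = -36*(-7/2) - 35 = 126 - 35 = 91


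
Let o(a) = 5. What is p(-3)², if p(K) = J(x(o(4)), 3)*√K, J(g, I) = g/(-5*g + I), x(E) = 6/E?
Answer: -12/25 ≈ -0.48000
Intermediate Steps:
J(g, I) = g/(I - 5*g)
p(K) = -2*√K/5 (p(K) = ((6/5)/(3 - 30/5))*√K = ((6*(⅕))/(3 - 30/5))*√K = (6/(5*(3 - 5*6/5)))*√K = (6/(5*(3 - 6)))*√K = ((6/5)/(-3))*√K = ((6/5)*(-⅓))*√K = -2*√K/5)
p(-3)² = (-2*I*√3/5)² = -12/25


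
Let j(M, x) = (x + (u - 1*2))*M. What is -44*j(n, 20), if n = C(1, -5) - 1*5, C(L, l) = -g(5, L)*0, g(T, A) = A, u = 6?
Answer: 5280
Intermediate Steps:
C(L, l) = 0 (C(L, l) = -L*0 = 0)
n = -5 (n = 0 - 1*5 = 0 - 5 = -5)
j(M, x) = M*(4 + x) (j(M, x) = (x + (6 - 1*2))*M = (x + (6 - 2))*M = (x + 4)*M = (4 + x)*M = M*(4 + x))
-44*j(n, 20) = -(-220)*(4 + 20) = -(-220)*24 = -44*(-120) = 5280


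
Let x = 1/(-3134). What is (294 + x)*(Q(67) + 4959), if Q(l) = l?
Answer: 2315465635/1567 ≈ 1.4776e+6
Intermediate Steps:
x = -1/3134 ≈ -0.00031908
(294 + x)*(Q(67) + 4959) = (294 - 1/3134)*(67 + 4959) = (921395/3134)*5026 = 2315465635/1567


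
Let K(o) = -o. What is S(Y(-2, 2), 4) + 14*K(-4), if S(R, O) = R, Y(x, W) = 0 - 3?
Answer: 53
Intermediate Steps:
Y(x, W) = -3
S(Y(-2, 2), 4) + 14*K(-4) = -3 + 14*(-1*(-4)) = -3 + 14*4 = -3 + 56 = 53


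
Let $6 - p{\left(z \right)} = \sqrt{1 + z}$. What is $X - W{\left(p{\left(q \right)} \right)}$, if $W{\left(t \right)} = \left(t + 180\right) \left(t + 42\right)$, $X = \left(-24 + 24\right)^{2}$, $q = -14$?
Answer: $-8915 + 234 i \sqrt{13} \approx -8915.0 + 843.7 i$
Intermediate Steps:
$X = 0$ ($X = 0^{2} = 0$)
$p{\left(z \right)} = 6 - \sqrt{1 + z}$
$W{\left(t \right)} = \left(42 + t\right) \left(180 + t\right)$ ($W{\left(t \right)} = \left(180 + t\right) \left(42 + t\right) = \left(42 + t\right) \left(180 + t\right)$)
$X - W{\left(p{\left(q \right)} \right)} = 0 - \left(7560 + \left(6 - \sqrt{1 - 14}\right)^{2} + 222 \left(6 - \sqrt{1 - 14}\right)\right) = 0 - \left(7560 + \left(6 - \sqrt{-13}\right)^{2} + 222 \left(6 - \sqrt{-13}\right)\right) = 0 - \left(7560 + \left(6 - i \sqrt{13}\right)^{2} + 222 \left(6 - i \sqrt{13}\right)\right) = 0 - \left(7560 + \left(6 - i \sqrt{13}\right)^{2} + \left(1332 - 222 i \sqrt{13}\right)\right) = 0 - \left(8892 + \left(6 - i \sqrt{13}\right)^{2} - 222 i \sqrt{13}\right) = -8892 - \left(6 - i \sqrt{13}\right)^{2} + 222 i \sqrt{13}$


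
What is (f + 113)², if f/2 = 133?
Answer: 143641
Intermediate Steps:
f = 266 (f = 2*133 = 266)
(f + 113)² = (266 + 113)² = 379² = 143641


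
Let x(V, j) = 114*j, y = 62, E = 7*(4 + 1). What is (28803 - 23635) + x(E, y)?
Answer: 12236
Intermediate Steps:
E = 35 (E = 7*5 = 35)
(28803 - 23635) + x(E, y) = (28803 - 23635) + 114*62 = 5168 + 7068 = 12236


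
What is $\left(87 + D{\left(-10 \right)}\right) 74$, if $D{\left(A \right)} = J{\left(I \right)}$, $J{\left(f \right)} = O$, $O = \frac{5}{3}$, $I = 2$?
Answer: $\frac{19684}{3} \approx 6561.3$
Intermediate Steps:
$O = \frac{5}{3}$ ($O = 5 \cdot \frac{1}{3} = \frac{5}{3} \approx 1.6667$)
$J{\left(f \right)} = \frac{5}{3}$
$D{\left(A \right)} = \frac{5}{3}$
$\left(87 + D{\left(-10 \right)}\right) 74 = \left(87 + \frac{5}{3}\right) 74 = \frac{266}{3} \cdot 74 = \frac{19684}{3}$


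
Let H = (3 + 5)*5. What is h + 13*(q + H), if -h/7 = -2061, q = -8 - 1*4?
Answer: 14791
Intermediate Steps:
q = -12 (q = -8 - 4 = -12)
h = 14427 (h = -7*(-2061) = 14427)
H = 40 (H = 8*5 = 40)
h + 13*(q + H) = 14427 + 13*(-12 + 40) = 14427 + 13*28 = 14427 + 364 = 14791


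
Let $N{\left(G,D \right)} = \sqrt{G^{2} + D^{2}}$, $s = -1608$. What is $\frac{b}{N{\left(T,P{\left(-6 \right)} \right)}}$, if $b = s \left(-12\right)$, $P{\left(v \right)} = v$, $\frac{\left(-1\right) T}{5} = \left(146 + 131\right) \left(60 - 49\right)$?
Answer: $\frac{19296 \sqrt{232105261}}{232105261} \approx 1.2666$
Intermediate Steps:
$T = -15235$ ($T = - 5 \left(146 + 131\right) \left(60 - 49\right) = - 5 \cdot 277 \cdot 11 = \left(-5\right) 3047 = -15235$)
$N{\left(G,D \right)} = \sqrt{D^{2} + G^{2}}$
$b = 19296$ ($b = \left(-1608\right) \left(-12\right) = 19296$)
$\frac{b}{N{\left(T,P{\left(-6 \right)} \right)}} = \frac{19296}{\sqrt{\left(-6\right)^{2} + \left(-15235\right)^{2}}} = \frac{19296}{\sqrt{36 + 232105225}} = \frac{19296}{\sqrt{232105261}} = 19296 \frac{\sqrt{232105261}}{232105261} = \frac{19296 \sqrt{232105261}}{232105261}$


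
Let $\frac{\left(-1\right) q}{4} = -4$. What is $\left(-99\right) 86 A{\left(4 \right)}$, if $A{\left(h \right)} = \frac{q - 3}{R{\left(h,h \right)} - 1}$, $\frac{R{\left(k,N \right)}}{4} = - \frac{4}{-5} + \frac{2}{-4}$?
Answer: $-553410$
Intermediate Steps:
$q = 16$ ($q = \left(-4\right) \left(-4\right) = 16$)
$R{\left(k,N \right)} = \frac{6}{5}$ ($R{\left(k,N \right)} = 4 \left(- \frac{4}{-5} + \frac{2}{-4}\right) = 4 \left(\left(-4\right) \left(- \frac{1}{5}\right) + 2 \left(- \frac{1}{4}\right)\right) = 4 \left(\frac{4}{5} - \frac{1}{2}\right) = 4 \cdot \frac{3}{10} = \frac{6}{5}$)
$A{\left(h \right)} = 65$ ($A{\left(h \right)} = \frac{16 - 3}{\frac{6}{5} - 1} = 13 \frac{1}{\frac{1}{5}} = 13 \cdot 5 = 65$)
$\left(-99\right) 86 A{\left(4 \right)} = \left(-99\right) 86 \cdot 65 = \left(-8514\right) 65 = -553410$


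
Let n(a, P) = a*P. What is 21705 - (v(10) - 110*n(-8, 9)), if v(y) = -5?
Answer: 13790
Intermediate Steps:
n(a, P) = P*a
21705 - (v(10) - 110*n(-8, 9)) = 21705 - (-5 - 990*(-8)) = 21705 - (-5 - 110*(-72)) = 21705 - (-5 + 7920) = 21705 - 1*7915 = 21705 - 7915 = 13790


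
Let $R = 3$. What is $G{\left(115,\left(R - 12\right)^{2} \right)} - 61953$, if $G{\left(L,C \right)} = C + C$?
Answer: $-61791$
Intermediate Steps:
$G{\left(L,C \right)} = 2 C$
$G{\left(115,\left(R - 12\right)^{2} \right)} - 61953 = 2 \left(3 - 12\right)^{2} - 61953 = 2 \left(-9\right)^{2} - 61953 = 2 \cdot 81 - 61953 = 162 - 61953 = -61791$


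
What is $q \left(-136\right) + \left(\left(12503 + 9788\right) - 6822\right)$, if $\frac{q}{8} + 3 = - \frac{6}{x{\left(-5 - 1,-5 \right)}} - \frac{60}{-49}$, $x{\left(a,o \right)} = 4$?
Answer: $\frac{932605}{49} \approx 19033.0$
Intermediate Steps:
$q = - \frac{1284}{49}$ ($q = -24 + 8 \left(- \frac{6}{4} - \frac{60}{-49}\right) = -24 + 8 \left(\left(-6\right) \frac{1}{4} - - \frac{60}{49}\right) = -24 + 8 \left(- \frac{3}{2} + \frac{60}{49}\right) = -24 + 8 \left(- \frac{27}{98}\right) = -24 - \frac{108}{49} = - \frac{1284}{49} \approx -26.204$)
$q \left(-136\right) + \left(\left(12503 + 9788\right) - 6822\right) = \left(- \frac{1284}{49}\right) \left(-136\right) + \left(\left(12503 + 9788\right) - 6822\right) = \frac{174624}{49} + \left(22291 - 6822\right) = \frac{174624}{49} + 15469 = \frac{932605}{49}$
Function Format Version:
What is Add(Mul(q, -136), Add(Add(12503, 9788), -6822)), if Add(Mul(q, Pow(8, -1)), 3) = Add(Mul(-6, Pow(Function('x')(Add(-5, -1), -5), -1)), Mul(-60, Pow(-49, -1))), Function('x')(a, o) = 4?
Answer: Rational(932605, 49) ≈ 19033.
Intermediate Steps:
q = Rational(-1284, 49) (q = Add(-24, Mul(8, Add(Mul(-6, Pow(4, -1)), Mul(-60, Pow(-49, -1))))) = Add(-24, Mul(8, Add(Mul(-6, Rational(1, 4)), Mul(-60, Rational(-1, 49))))) = Add(-24, Mul(8, Add(Rational(-3, 2), Rational(60, 49)))) = Add(-24, Mul(8, Rational(-27, 98))) = Add(-24, Rational(-108, 49)) = Rational(-1284, 49) ≈ -26.204)
Add(Mul(q, -136), Add(Add(12503, 9788), -6822)) = Add(Mul(Rational(-1284, 49), -136), Add(Add(12503, 9788), -6822)) = Add(Rational(174624, 49), Add(22291, -6822)) = Add(Rational(174624, 49), 15469) = Rational(932605, 49)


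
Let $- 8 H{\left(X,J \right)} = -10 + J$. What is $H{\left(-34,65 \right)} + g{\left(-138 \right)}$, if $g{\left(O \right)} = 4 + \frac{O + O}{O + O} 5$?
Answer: $\frac{17}{8} \approx 2.125$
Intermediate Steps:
$H{\left(X,J \right)} = \frac{5}{4} - \frac{J}{8}$ ($H{\left(X,J \right)} = - \frac{-10 + J}{8} = \frac{5}{4} - \frac{J}{8}$)
$g{\left(O \right)} = 9$ ($g{\left(O \right)} = 4 + \frac{2 O}{2 O} 5 = 4 + 2 O \frac{1}{2 O} 5 = 4 + 1 \cdot 5 = 4 + 5 = 9$)
$H{\left(-34,65 \right)} + g{\left(-138 \right)} = \left(\frac{5}{4} - \frac{65}{8}\right) + 9 = - \frac{55}{8} + 9 = \frac{17}{8}$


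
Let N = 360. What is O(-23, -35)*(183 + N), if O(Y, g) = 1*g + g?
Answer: -38010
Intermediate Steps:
O(Y, g) = 2*g (O(Y, g) = g + g = 2*g)
O(-23, -35)*(183 + N) = (2*(-35))*(183 + 360) = -70*543 = -38010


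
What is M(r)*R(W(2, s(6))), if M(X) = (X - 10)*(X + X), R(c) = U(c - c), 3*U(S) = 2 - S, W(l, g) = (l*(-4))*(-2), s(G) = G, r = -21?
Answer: 868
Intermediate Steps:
W(l, g) = 8*l (W(l, g) = -4*l*(-2) = 8*l)
U(S) = 2/3 - S/3 (U(S) = (2 - S)/3 = 2/3 - S/3)
R(c) = 2/3 (R(c) = 2/3 - (c - c)/3 = 2/3 - 1/3*0 = 2/3 + 0 = 2/3)
M(X) = 2*X*(-10 + X) (M(X) = (-10 + X)*(2*X) = 2*X*(-10 + X))
M(r)*R(W(2, s(6))) = (2*(-21)*(-10 - 21))*(2/3) = (2*(-21)*(-31))*(2/3) = 1302*(2/3) = 868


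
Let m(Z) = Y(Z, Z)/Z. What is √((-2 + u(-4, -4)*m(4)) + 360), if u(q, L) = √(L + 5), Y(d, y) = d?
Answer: √359 ≈ 18.947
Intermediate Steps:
m(Z) = 1 (m(Z) = Z/Z = 1)
u(q, L) = √(5 + L)
√((-2 + u(-4, -4)*m(4)) + 360) = √((-2 + √(5 - 4)*1) + 360) = √((-2 + √1*1) + 360) = √((-2 + 1*1) + 360) = √((-2 + 1) + 360) = √(-1 + 360) = √359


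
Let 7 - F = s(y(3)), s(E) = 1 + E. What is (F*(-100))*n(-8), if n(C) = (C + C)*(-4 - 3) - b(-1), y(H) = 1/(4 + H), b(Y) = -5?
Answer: -479700/7 ≈ -68529.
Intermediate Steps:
F = 41/7 (F = 7 - (1 + 1/(4 + 3)) = 7 - (1 + 1/7) = 7 - (1 + ⅐) = 7 - 1*8/7 = 7 - 8/7 = 41/7 ≈ 5.8571)
n(C) = 5 - 14*C (n(C) = (C + C)*(-4 - 3) - 1*(-5) = (2*C)*(-7) + 5 = -14*C + 5 = 5 - 14*C)
(F*(-100))*n(-8) = ((41/7)*(-100))*(5 - 14*(-8)) = -4100*(5 + 112)/7 = -4100/7*117 = -479700/7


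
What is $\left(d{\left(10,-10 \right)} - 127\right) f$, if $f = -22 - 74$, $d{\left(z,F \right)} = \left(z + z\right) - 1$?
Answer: $10368$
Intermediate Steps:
$d{\left(z,F \right)} = -1 + 2 z$ ($d{\left(z,F \right)} = 2 z - 1 = -1 + 2 z$)
$f = -96$
$\left(d{\left(10,-10 \right)} - 127\right) f = \left(\left(-1 + 2 \cdot 10\right) - 127\right) \left(-96\right) = \left(\left(-1 + 20\right) - 127\right) \left(-96\right) = \left(19 - 127\right) \left(-96\right) = \left(-108\right) \left(-96\right) = 10368$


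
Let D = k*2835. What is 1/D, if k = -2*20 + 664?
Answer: 1/1769040 ≈ 5.6528e-7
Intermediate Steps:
k = 624 (k = -40 + 664 = 624)
D = 1769040 (D = 624*2835 = 1769040)
1/D = 1/1769040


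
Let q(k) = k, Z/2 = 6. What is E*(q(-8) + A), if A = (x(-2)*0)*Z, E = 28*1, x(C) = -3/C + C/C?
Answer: -224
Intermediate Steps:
Z = 12 (Z = 2*6 = 12)
x(C) = 1 - 3/C (x(C) = -3/C + 1 = 1 - 3/C)
E = 28
A = 0 (A = (((-3 - 2)/(-2))*0)*12 = (-1/2*(-5)*0)*12 = ((5/2)*0)*12 = 0*12 = 0)
E*(q(-8) + A) = 28*(-8 + 0) = 28*(-8) = -224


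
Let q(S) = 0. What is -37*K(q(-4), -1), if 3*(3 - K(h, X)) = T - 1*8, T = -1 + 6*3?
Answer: 0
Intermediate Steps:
T = 17 (T = -1 + 18 = 17)
K(h, X) = 0 (K(h, X) = 3 - (17 - 1*8)/3 = 3 - (17 - 8)/3 = 3 - 1/3*9 = 3 - 3 = 0)
-37*K(q(-4), -1) = -37*0 = 0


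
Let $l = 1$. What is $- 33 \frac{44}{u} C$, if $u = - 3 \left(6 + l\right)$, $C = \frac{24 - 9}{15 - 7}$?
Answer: $\frac{1815}{14} \approx 129.64$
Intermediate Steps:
$C = \frac{15}{8} \approx 1.875$
$u = -21$ ($u = - 3 \left(6 + 1\right) = \left(-3\right) 7 = -21$)
$- 33 \frac{44}{u} C = - 33 \frac{44}{-21} \cdot \frac{15}{8} = - 33 \cdot 44 \left(- \frac{1}{21}\right) \frac{15}{8} = \left(-33\right) \left(- \frac{44}{21}\right) \frac{15}{8} = \frac{484}{7} \cdot \frac{15}{8} = \frac{1815}{14}$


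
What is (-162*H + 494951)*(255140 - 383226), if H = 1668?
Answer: -28785407210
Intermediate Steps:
(-162*H + 494951)*(255140 - 383226) = (-162*1668 + 494951)*(255140 - 383226) = (-270216 + 494951)*(-128086) = 224735*(-128086) = -28785407210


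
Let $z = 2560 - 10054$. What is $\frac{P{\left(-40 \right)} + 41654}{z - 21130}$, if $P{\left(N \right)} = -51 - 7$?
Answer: $- \frac{10399}{7156} \approx -1.4532$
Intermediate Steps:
$z = -7494$
$P{\left(N \right)} = -58$ ($P{\left(N \right)} = -51 - 7 = -58$)
$\frac{P{\left(-40 \right)} + 41654}{z - 21130} = \frac{-58 + 41654}{-7494 - 21130} = \frac{41596}{-28624} = 41596 \left(- \frac{1}{28624}\right) = - \frac{10399}{7156}$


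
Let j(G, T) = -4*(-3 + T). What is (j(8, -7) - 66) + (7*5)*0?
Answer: -26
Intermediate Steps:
j(G, T) = 12 - 4*T
(j(8, -7) - 66) + (7*5)*0 = ((12 - 4*(-7)) - 66) + (7*5)*0 = ((12 + 28) - 66) + 35*0 = (40 - 66) + 0 = -26 + 0 = -26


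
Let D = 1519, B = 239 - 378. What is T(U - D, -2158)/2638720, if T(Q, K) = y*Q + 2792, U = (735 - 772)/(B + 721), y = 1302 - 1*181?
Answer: -989445551/1535735040 ≈ -0.64428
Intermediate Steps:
B = -139
y = 1121 (y = 1302 - 181 = 1121)
U = -37/582 (U = (735 - 772)/(-139 + 721) = -37/582 ≈ -0.063574)
T(Q, K) = 2792 + 1121*Q (T(Q, K) = 1121*Q + 2792 = 2792 + 1121*Q)
T(U - D, -2158)/2638720 = (2792 + 1121*(-37/582 - 1*1519))/2638720 = (2792 + 1121*(-37/582 - 1519))*(1/2638720) = (2792 + 1121*(-884095/582))*(1/2638720) = (2792 - 991070495/582)*(1/2638720) = -989445551/582*1/2638720 = -989445551/1535735040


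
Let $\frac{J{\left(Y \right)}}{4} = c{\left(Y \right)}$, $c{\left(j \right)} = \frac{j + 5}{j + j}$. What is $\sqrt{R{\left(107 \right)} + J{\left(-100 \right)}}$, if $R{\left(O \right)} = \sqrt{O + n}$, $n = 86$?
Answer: $\frac{\sqrt{190 + 100 \sqrt{193}}}{10} \approx 3.974$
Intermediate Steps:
$R{\left(O \right)} = \sqrt{86 + O}$ ($R{\left(O \right)} = \sqrt{O + 86} = \sqrt{86 + O}$)
$c{\left(j \right)} = \frac{5 + j}{2 j}$
$J{\left(Y \right)} = \frac{2 \left(5 + Y\right)}{Y}$ ($J{\left(Y \right)} = 4 \frac{5 + Y}{2 Y} = \frac{2 \left(5 + Y\right)}{Y}$)
$\sqrt{R{\left(107 \right)} + J{\left(-100 \right)}} = \sqrt{\sqrt{86 + 107} + \left(2 + \frac{10}{-100}\right)} = \sqrt{\sqrt{193} + \left(2 + 10 \left(- \frac{1}{100}\right)\right)} = \sqrt{\sqrt{193} + \left(2 - \frac{1}{10}\right)} = \sqrt{\sqrt{193} + \frac{19}{10}} = \sqrt{\frac{19}{10} + \sqrt{193}}$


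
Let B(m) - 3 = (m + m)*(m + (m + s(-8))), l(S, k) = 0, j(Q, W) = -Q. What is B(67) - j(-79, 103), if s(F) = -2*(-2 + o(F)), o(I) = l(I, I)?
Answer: 18416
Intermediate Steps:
o(I) = 0
s(F) = 4 (s(F) = -2*(-2 + 0) = -2*(-2) = 4)
B(m) = 3 + 2*m*(4 + 2*m) (B(m) = 3 + (m + m)*(m + (m + 4)) = 3 + (2*m)*(m + (4 + m)) = 3 + (2*m)*(4 + 2*m) = 3 + 2*m*(4 + 2*m))
B(67) - j(-79, 103) = (3 + 4*67**2 + 8*67) - (-1)*(-79) = (3 + 4*4489 + 536) - 1*79 = (3 + 17956 + 536) - 79 = 18495 - 79 = 18416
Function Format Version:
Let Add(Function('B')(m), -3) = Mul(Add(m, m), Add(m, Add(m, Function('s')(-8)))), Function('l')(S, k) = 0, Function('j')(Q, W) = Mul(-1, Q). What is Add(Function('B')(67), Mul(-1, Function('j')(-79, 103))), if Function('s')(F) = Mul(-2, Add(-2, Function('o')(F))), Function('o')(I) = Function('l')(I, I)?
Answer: 18416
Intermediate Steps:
Function('o')(I) = 0
Function('s')(F) = 4 (Function('s')(F) = Mul(-2, Add(-2, 0)) = Mul(-2, -2) = 4)
Function('B')(m) = Add(3, Mul(2, m, Add(4, Mul(2, m)))) (Function('B')(m) = Add(3, Mul(Add(m, m), Add(m, Add(m, 4)))) = Add(3, Mul(Mul(2, m), Add(m, Add(4, m)))) = Add(3, Mul(Mul(2, m), Add(4, Mul(2, m)))) = Add(3, Mul(2, m, Add(4, Mul(2, m)))))
Add(Function('B')(67), Mul(-1, Function('j')(-79, 103))) = Add(Add(3, Mul(4, Pow(67, 2)), Mul(8, 67)), Mul(-1, Mul(-1, -79))) = Add(Add(3, Mul(4, 4489), 536), Mul(-1, 79)) = Add(Add(3, 17956, 536), -79) = Add(18495, -79) = 18416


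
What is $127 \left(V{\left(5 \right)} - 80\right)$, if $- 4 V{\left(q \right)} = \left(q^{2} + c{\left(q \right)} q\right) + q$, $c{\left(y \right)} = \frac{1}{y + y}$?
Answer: $- \frac{89027}{8} \approx -11128.0$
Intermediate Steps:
$c{\left(y \right)} = \frac{1}{2 y}$
$V{\left(q \right)} = - \frac{1}{8} - \frac{q}{4} - \frac{q^{2}}{4}$ ($V{\left(q \right)} = - \frac{\left(q^{2} + \frac{1}{2 q} q\right) + q}{4} = - \frac{\left(q^{2} + \frac{1}{2}\right) + q}{4} = - \frac{\left(\frac{1}{2} + q^{2}\right) + q}{4} = - \frac{\frac{1}{2} + q + q^{2}}{4} = - \frac{1}{8} - \frac{q}{4} - \frac{q^{2}}{4}$)
$127 \left(V{\left(5 \right)} - 80\right) = 127 \left(\left(- \frac{1}{8} - \frac{5 \left(1 + 5\right)}{4}\right) - 80\right) = 127 \left(\left(- \frac{1}{8} - \frac{5}{4} \cdot 6\right) - 80\right) = 127 \left(\left(- \frac{1}{8} - \frac{15}{2}\right) - 80\right) = 127 \left(- \frac{61}{8} - 80\right) = 127 \left(- \frac{701}{8}\right) = - \frac{89027}{8}$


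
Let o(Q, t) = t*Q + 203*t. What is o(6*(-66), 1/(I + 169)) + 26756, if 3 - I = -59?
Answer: 6180443/231 ≈ 26755.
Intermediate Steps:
I = 62 (I = 3 - 1*(-59) = 3 + 59 = 62)
o(Q, t) = 203*t + Q*t (o(Q, t) = Q*t + 203*t = 203*t + Q*t)
o(6*(-66), 1/(I + 169)) + 26756 = (203 + 6*(-66))/(62 + 169) + 26756 = (203 - 396)/231 + 26756 = (1/231)*(-193) + 26756 = -193/231 + 26756 = 6180443/231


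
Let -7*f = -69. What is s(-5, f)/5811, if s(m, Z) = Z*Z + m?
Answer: 4516/284739 ≈ 0.015860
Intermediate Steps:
f = 69/7 (f = -⅐*(-69) = 69/7 ≈ 9.8571)
s(m, Z) = m + Z² (s(m, Z) = Z² + m = m + Z²)
s(-5, f)/5811 = (-5 + (69/7)²)/5811 = (-5 + 4761/49)*(1/5811) = (4516/49)*(1/5811) = 4516/284739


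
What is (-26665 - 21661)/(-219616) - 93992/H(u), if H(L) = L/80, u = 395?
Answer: -165135267699/8674832 ≈ -19036.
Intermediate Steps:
H(L) = L/80 (H(L) = L*(1/80) = L/80)
(-26665 - 21661)/(-219616) - 93992/H(u) = (-26665 - 21661)/(-219616) - 93992/((1/80)*395) = -48326*(-1/219616) - 93992/79/16 = 24163/109808 - 93992*16/79 = 24163/109808 - 1503872/79 = -165135267699/8674832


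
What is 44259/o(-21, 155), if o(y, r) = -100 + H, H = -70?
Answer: -44259/170 ≈ -260.35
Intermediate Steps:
o(y, r) = -170 (o(y, r) = -100 - 70 = -170)
44259/o(-21, 155) = 44259/(-170) = 44259*(-1/170) = -44259/170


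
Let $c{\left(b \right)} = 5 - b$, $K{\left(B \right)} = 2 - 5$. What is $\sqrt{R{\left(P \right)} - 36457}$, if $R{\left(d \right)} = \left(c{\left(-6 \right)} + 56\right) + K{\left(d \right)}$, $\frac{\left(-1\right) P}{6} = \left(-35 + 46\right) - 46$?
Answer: $i \sqrt{36393} \approx 190.77 i$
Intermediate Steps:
$K{\left(B \right)} = -3$ ($K{\left(B \right)} = 2 - 5 = -3$)
$P = 210$ ($P = - 6 \left(\left(-35 + 46\right) - 46\right) = - 6 \left(11 - 46\right) = \left(-6\right) \left(-35\right) = 210$)
$R{\left(d \right)} = 64$ ($R{\left(d \right)} = \left(\left(5 - -6\right) + 56\right) - 3 = \left(\left(5 + 6\right) + 56\right) - 3 = \left(11 + 56\right) - 3 = 67 - 3 = 64$)
$\sqrt{R{\left(P \right)} - 36457} = \sqrt{64 - 36457} = \sqrt{-36393} = i \sqrt{36393}$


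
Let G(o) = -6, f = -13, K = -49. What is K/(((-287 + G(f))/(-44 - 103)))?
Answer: -7203/293 ≈ -24.584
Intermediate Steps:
K/(((-287 + G(f))/(-44 - 103))) = -49*(-44 - 103)/(-287 - 6) = -49/((-293/(-147))) = -49/((-293*(-1/147))) = -49/293/147 = -49*147/293 = -7203/293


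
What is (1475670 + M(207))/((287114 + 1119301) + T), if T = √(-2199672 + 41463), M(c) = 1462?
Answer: 346243433630/329667551739 - 738566*I*√239801/329667551739 ≈ 1.0503 - 0.0010971*I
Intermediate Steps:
T = 3*I*√239801 (T = √(-2158209) = 3*I*√239801 ≈ 1469.1*I)
(1475670 + M(207))/((287114 + 1119301) + T) = (1475670 + 1462)/((287114 + 1119301) + 3*I*√239801) = 1477132/(1406415 + 3*I*√239801)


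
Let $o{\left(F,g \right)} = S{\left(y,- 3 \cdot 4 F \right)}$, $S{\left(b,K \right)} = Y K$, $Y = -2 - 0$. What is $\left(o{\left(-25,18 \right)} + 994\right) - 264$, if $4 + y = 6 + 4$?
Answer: $130$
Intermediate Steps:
$Y = -2$ ($Y = -2 + 0 = -2$)
$y = 6$ ($y = -4 + \left(6 + 4\right) = -4 + 10 = 6$)
$S{\left(b,K \right)} = - 2 K$
$o{\left(F,g \right)} = 24 F$ ($o{\left(F,g \right)} = - 2 \left(- 3 \cdot 4 F\right) = - 2 \left(- 12 F\right) = 24 F$)
$\left(o{\left(-25,18 \right)} + 994\right) - 264 = \left(24 \left(-25\right) + 994\right) - 264 = \left(-600 + 994\right) - 264 = 394 - 264 = 130$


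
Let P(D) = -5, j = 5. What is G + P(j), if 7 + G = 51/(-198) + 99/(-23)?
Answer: -25141/1518 ≈ -16.562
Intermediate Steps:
G = -17551/1518 (G = -7 + (51/(-198) + 99/(-23)) = -7 + (51*(-1/198) + 99*(-1/23)) = -7 + (-17/66 - 99/23) = -7 - 6925/1518 = -17551/1518 ≈ -11.562)
G + P(j) = -17551/1518 - 5 = -25141/1518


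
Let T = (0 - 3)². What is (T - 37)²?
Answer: 784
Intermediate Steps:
T = 9 (T = (-3)² = 9)
(T - 37)² = (9 - 37)² = (-28)² = 784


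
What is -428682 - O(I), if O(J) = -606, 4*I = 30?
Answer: -428076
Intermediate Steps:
I = 15/2 (I = (1/4)*30 = 15/2 ≈ 7.5000)
-428682 - O(I) = -428682 - 1*(-606) = -428682 + 606 = -428076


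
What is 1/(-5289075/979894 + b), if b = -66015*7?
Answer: -979894/452819205945 ≈ -2.1640e-6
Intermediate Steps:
b = -462105
1/(-5289075/979894 + b) = 1/(-5289075/979894 - 462105) = 1/(-452819205945/979894) = -979894/452819205945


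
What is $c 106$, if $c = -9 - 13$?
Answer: $-2332$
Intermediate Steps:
$c = -22$
$c 106 = \left(-22\right) 106 = -2332$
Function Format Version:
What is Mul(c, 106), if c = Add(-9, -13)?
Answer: -2332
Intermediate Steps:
c = -22
Mul(c, 106) = Mul(-22, 106) = -2332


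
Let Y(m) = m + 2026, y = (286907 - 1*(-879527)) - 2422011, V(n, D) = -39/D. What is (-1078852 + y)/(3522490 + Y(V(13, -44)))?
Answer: -102714876/155078743 ≈ -0.66234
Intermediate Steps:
y = -1255577 (y = (286907 + 879527) - 2422011 = 1166434 - 2422011 = -1255577)
Y(m) = 2026 + m
(-1078852 + y)/(3522490 + Y(V(13, -44))) = (-1078852 - 1255577)/(3522490 + (2026 - 39/(-44))) = -2334429/(3522490 + (2026 - 39*(-1/44))) = -2334429/(3522490 + (2026 + 39/44)) = -2334429/(3522490 + 89183/44) = -2334429/155078743/44 = -2334429*44/155078743 = -102714876/155078743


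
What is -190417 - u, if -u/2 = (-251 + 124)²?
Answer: -158159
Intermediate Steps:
u = -32258 (u = -2*(-251 + 124)² = -2*(-127)² = -2*16129 = -32258)
-190417 - u = -190417 - 1*(-32258) = -190417 + 32258 = -158159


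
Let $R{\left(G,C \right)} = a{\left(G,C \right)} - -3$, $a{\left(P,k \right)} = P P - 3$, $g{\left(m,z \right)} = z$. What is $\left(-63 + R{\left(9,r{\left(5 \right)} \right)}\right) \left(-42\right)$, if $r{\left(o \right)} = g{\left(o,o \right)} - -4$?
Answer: $-756$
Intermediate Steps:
$r{\left(o \right)} = 4 + o$ ($r{\left(o \right)} = o - -4 = o + 4 = 4 + o$)
$a{\left(P,k \right)} = -3 + P^{2}$ ($a{\left(P,k \right)} = P^{2} - 3 = -3 + P^{2}$)
$R{\left(G,C \right)} = G^{2}$ ($R{\left(G,C \right)} = \left(-3 + G^{2}\right) - -3 = \left(-3 + G^{2}\right) + 3 = G^{2}$)
$\left(-63 + R{\left(9,r{\left(5 \right)} \right)}\right) \left(-42\right) = \left(-63 + 9^{2}\right) \left(-42\right) = \left(-63 + 81\right) \left(-42\right) = 18 \left(-42\right) = -756$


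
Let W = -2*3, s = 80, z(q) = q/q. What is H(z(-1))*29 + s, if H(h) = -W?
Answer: 254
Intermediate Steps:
z(q) = 1
W = -6
H(h) = 6 (H(h) = -1*(-6) = 6)
H(z(-1))*29 + s = 6*29 + 80 = 174 + 80 = 254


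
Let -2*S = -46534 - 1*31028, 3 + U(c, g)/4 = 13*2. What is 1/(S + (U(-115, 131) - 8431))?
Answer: 1/30442 ≈ 3.2849e-5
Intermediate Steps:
U(c, g) = 92 (U(c, g) = -12 + 4*(13*2) = -12 + 4*26 = -12 + 104 = 92)
S = 38781 (S = -(-46534 - 1*31028)/2 = -(-46534 - 31028)/2 = -1/2*(-77562) = 38781)
1/(S + (U(-115, 131) - 8431)) = 1/(38781 + (92 - 8431)) = 1/(38781 - 8339) = 1/30442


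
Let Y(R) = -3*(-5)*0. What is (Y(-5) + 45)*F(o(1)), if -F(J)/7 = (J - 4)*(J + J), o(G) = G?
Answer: 1890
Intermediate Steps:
F(J) = -14*J*(-4 + J) (F(J) = -7*(J - 4)*(J + J) = -7*(-4 + J)*2*J = -14*J*(-4 + J))
Y(R) = 0 (Y(R) = 15*0 = 0)
(Y(-5) + 45)*F(o(1)) = (0 + 45)*(14*1*(4 - 1*1)) = 45*(14*1*(4 - 1)) = 45*(14*1*3) = 45*42 = 1890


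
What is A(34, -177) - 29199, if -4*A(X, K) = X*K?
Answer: -55389/2 ≈ -27695.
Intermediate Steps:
A(X, K) = -K*X/4 (A(X, K) = -X*K/4 = -K*X/4)
A(34, -177) - 29199 = -¼*(-177)*34 - 29199 = 3009/2 - 29199 = -55389/2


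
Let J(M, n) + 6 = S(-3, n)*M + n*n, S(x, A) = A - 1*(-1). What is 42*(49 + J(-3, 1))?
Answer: 1596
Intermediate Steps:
S(x, A) = 1 + A (S(x, A) = A + 1 = 1 + A)
J(M, n) = -6 + n² + M*(1 + n) (J(M, n) = -6 + ((1 + n)*M + n*n) = -6 + (M*(1 + n) + n²) = -6 + (n² + M*(1 + n)) = -6 + n² + M*(1 + n))
42*(49 + J(-3, 1)) = 42*(49 + (-6 + 1² - 3*(1 + 1))) = 42*(49 + (-6 + 1 - 3*2)) = 42*(49 + (-6 + 1 - 6)) = 42*(49 - 11) = 42*38 = 1596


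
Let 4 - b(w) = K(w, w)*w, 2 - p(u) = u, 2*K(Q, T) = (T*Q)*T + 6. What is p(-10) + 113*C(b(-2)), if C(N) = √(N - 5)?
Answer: 12 + 113*I*√3 ≈ 12.0 + 195.72*I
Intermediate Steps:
K(Q, T) = 3 + Q*T²/2 (K(Q, T) = ((T*Q)*T + 6)/2 = ((Q*T)*T + 6)/2 = (Q*T² + 6)/2 = (6 + Q*T²)/2 = 3 + Q*T²/2)
p(u) = 2 - u
b(w) = 4 - w*(3 + w³/2) (b(w) = 4 - (3 + w*w²/2)*w = 4 - (3 + w³/2)*w = 4 - w*(3 + w³/2))
C(N) = √(-5 + N)
p(-10) + 113*C(b(-2)) = (2 - 1*(-10)) + 113*√(-5 + (4 - ½*(-2)*(6 + (-2)³))) = (2 + 10) + 113*√(-5 + (4 - ½*(-2)*(6 - 8))) = 12 + 113*√(-5 + (4 - ½*(-2)*(-2))) = 12 + 113*√(-5 + (4 - 2)) = 12 + 113*√(-5 + 2) = 12 + 113*√(-3) = 12 + 113*(I*√3) = 12 + 113*I*√3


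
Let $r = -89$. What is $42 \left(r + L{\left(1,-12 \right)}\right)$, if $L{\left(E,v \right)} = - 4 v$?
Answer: $-1722$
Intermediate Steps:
$42 \left(r + L{\left(1,-12 \right)}\right) = 42 \left(-89 - -48\right) = 42 \left(-89 + 48\right) = 42 \left(-41\right) = -1722$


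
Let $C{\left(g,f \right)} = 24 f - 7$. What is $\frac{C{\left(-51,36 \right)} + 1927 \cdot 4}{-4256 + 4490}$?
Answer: $\frac{2855}{78} \approx 36.603$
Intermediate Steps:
$C{\left(g,f \right)} = -7 + 24 f$
$\frac{C{\left(-51,36 \right)} + 1927 \cdot 4}{-4256 + 4490} = \frac{\left(-7 + 24 \cdot 36\right) + 1927 \cdot 4}{-4256 + 4490} = \frac{\left(-7 + 864\right) + 7708}{234} = \left(857 + 7708\right) \frac{1}{234} = 8565 \cdot \frac{1}{234} = \frac{2855}{78}$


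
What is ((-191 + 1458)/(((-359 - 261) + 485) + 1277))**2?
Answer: 1605289/1304164 ≈ 1.2309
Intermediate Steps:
((-191 + 1458)/(((-359 - 261) + 485) + 1277))**2 = (1267/((-620 + 485) + 1277))**2 = (1267/(-135 + 1277))**2 = (1267/1142)**2 = 1605289/1304164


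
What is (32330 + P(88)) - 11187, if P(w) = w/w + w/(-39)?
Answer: 824528/39 ≈ 21142.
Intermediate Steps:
P(w) = 1 - w/39 (P(w) = 1 + w*(-1/39) = 1 - w/39)
(32330 + P(88)) - 11187 = (32330 + (1 - 1/39*88)) - 11187 = (32330 + (1 - 88/39)) - 11187 = (32330 - 49/39) - 11187 = 1260821/39 - 11187 = 824528/39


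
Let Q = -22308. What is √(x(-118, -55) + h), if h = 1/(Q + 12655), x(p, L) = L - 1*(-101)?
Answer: √87475289/1379 ≈ 6.7823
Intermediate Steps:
x(p, L) = 101 + L (x(p, L) = L + 101 = 101 + L)
h = -1/9653 (h = 1/(-22308 + 12655) = 1/(-9653) = -1/9653 ≈ -0.00010359)
√(x(-118, -55) + h) = √((101 - 55) - 1/9653) = √(46 - 1/9653) = √(444037/9653) = √87475289/1379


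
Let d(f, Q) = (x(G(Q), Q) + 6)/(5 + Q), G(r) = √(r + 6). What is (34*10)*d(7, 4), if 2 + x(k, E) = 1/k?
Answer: 1360/9 + 34*√10/9 ≈ 163.06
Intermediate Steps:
G(r) = √(6 + r)
x(k, E) = -2 + 1/k
d(f, Q) = (4 + (6 + Q)^(-½))/(5 + Q) (d(f, Q) = ((-2 + 1/(√(6 + Q))) + 6)/(5 + Q) = ((-2 + (6 + Q)^(-½)) + 6)/(5 + Q) = (4 + (6 + Q)^(-½))/(5 + Q))
(34*10)*d(7, 4) = (34*10)*((1 + 4*√(6 + 4))/((5 + 4)*√(6 + 4))) = 340*((1 + 4*√10)/(9*√10)) = 340*((√10/10)*(1 + 4*√10)/9) = 340*(√10*(1 + 4*√10)/90) = 34*√10*(1 + 4*√10)/9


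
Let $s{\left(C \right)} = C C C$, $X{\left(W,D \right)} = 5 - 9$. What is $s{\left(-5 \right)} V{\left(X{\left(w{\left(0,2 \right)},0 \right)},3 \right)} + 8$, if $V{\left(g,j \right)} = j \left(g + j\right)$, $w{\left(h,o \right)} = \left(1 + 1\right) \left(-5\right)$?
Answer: $383$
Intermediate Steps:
$w{\left(h,o \right)} = -10$ ($w{\left(h,o \right)} = 2 \left(-5\right) = -10$)
$X{\left(W,D \right)} = -4$ ($X{\left(W,D \right)} = 5 - 9 = -4$)
$s{\left(C \right)} = C^{3}$ ($s{\left(C \right)} = C^{2} C = C^{3}$)
$s{\left(-5 \right)} V{\left(X{\left(w{\left(0,2 \right)},0 \right)},3 \right)} + 8 = \left(-5\right)^{3} \cdot 3 \left(-4 + 3\right) + 8 = - 125 \cdot 3 \left(-1\right) + 8 = \left(-125\right) \left(-3\right) + 8 = 375 + 8 = 383$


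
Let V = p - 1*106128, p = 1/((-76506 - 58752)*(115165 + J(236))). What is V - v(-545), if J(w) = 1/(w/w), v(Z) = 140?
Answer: -1655349688685905/15577122828 ≈ -1.0627e+5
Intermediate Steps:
J(w) = 1 (J(w) = 1/1 = 1)
p = -1/15577122828 (p = 1/((-76506 - 58752)*(115165 + 1)) = 1/(-135258*115166) = 1/(-15577122828) = -1/15577122828 ≈ -6.4197e-11)
V = -1653168891489985/15577122828 (V = -1/15577122828 - 1*106128 = -1/15577122828 - 106128 = -1653168891489985/15577122828 ≈ -1.0613e+5)
V - v(-545) = -1653168891489985/15577122828 - 1*140 = -1653168891489985/15577122828 - 140 = -1655349688685905/15577122828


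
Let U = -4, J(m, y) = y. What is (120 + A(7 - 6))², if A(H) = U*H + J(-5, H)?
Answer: 13689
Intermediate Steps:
A(H) = -3*H (A(H) = -4*H + H = -3*H)
(120 + A(7 - 6))² = (120 - 3*(7 - 6))² = (120 - 3*1)² = (120 - 3)² = 117² = 13689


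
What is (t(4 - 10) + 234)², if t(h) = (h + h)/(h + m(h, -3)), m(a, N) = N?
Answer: 498436/9 ≈ 55382.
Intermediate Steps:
t(h) = 2*h/(-3 + h) (t(h) = (h + h)/(h - 3) = (2*h)/(-3 + h) = 2*h/(-3 + h))
(t(4 - 10) + 234)² = (2*(4 - 10)/(-3 + (4 - 10)) + 234)² = (2*(-6)/(-3 - 6) + 234)² = (2*(-6)/(-9) + 234)² = (2*(-6)*(-⅑) + 234)² = (4/3 + 234)² = (706/3)² = 498436/9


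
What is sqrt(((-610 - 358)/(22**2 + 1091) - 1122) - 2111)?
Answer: I*sqrt(35650601)/105 ≈ 56.865*I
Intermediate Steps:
sqrt(((-610 - 358)/(22**2 + 1091) - 1122) - 2111) = sqrt((-968/(484 + 1091) - 1122) - 2111) = sqrt((-968/1575 - 1122) - 2111) = sqrt(-1768118/1575 - 2111) = sqrt(-5092943/1575) = I*sqrt(35650601)/105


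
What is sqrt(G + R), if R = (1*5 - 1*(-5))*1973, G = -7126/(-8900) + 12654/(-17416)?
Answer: sqrt(74067142119170431)/1937530 ≈ 140.46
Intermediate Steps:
G = 1435727/19375300 (G = -7126*(-1/8900) + 12654*(-1/17416) = 3563/4450 - 6327/8708 = 1435727/19375300 ≈ 0.074101)
R = 19730 (R = (5 + 5)*1973 = 10*1973 = 19730)
sqrt(G + R) = sqrt(1435727/19375300 + 19730) = sqrt(382276104727/19375300) = sqrt(74067142119170431)/1937530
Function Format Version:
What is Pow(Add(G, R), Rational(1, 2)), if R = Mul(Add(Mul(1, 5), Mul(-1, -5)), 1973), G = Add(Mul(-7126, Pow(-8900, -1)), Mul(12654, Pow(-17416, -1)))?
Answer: Mul(Rational(1, 1937530), Pow(74067142119170431, Rational(1, 2))) ≈ 140.46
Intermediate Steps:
G = Rational(1435727, 19375300) (G = Add(Mul(-7126, Rational(-1, 8900)), Mul(12654, Rational(-1, 17416))) = Add(Rational(3563, 4450), Rational(-6327, 8708)) = Rational(1435727, 19375300) ≈ 0.074101)
R = 19730 (R = Mul(Add(5, 5), 1973) = Mul(10, 1973) = 19730)
Pow(Add(G, R), Rational(1, 2)) = Pow(Add(Rational(1435727, 19375300), 19730), Rational(1, 2)) = Pow(Rational(382276104727, 19375300), Rational(1, 2)) = Mul(Rational(1, 1937530), Pow(74067142119170431, Rational(1, 2)))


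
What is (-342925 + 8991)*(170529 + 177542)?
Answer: -116232741314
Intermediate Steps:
(-342925 + 8991)*(170529 + 177542) = -333934*348071 = -116232741314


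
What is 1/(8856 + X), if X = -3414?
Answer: 1/5442 ≈ 0.00018376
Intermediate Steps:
1/(8856 + X) = 1/(8856 - 3414) = 1/5442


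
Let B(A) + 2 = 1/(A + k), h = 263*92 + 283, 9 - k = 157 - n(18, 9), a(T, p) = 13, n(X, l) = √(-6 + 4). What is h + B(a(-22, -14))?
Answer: 446142144/18227 - I*√2/18227 ≈ 24477.0 - 7.7589e-5*I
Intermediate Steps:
n(X, l) = I*√2 (n(X, l) = √(-2) = I*√2)
k = -148 + I*√2 (k = 9 - (157 - I*√2) = 9 + (-157 + I*√2) = -148 + I*√2 ≈ -148.0 + 1.4142*I)
h = 24479 (h = 24196 + 283 = 24479)
B(A) = -2 + 1/(-148 + A + I*√2) (B(A) = -2 + 1/(A + (-148 + I*√2)) = -2 + 1/(-148 + A + I*√2))
h + B(a(-22, -14)) = 24479 + (297 - 2*13 - 2*I*√2)/(-148 + 13 + I*√2) = 24479 + (297 - 26 - 2*I*√2)/(-135 + I*√2) = 24479 + (271 - 2*I*√2)/(-135 + I*√2)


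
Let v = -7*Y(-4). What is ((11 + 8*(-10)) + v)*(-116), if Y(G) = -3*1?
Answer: 5568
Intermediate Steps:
Y(G) = -3
v = 21 (v = -7*(-3) = 21)
((11 + 8*(-10)) + v)*(-116) = ((11 + 8*(-10)) + 21)*(-116) = ((11 - 80) + 21)*(-116) = (-69 + 21)*(-116) = -48*(-116) = 5568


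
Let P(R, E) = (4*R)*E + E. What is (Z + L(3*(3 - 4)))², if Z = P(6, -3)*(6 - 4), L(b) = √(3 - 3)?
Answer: 22500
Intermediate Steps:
P(R, E) = E + 4*E*R (P(R, E) = 4*E*R + E = E + 4*E*R)
L(b) = 0 (L(b) = √0 = 0)
Z = -150 (Z = (-3*(1 + 4*6))*(6 - 4) = -3*(1 + 24)*2 = -3*25*2 = -75*2 = -150)
(Z + L(3*(3 - 4)))² = (-150 + 0)² = (-150)² = 22500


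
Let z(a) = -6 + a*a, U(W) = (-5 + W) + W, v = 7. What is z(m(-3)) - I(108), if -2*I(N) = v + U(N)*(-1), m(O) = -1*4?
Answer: -92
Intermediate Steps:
U(W) = -5 + 2*W
m(O) = -4
z(a) = -6 + a²
I(N) = -6 + N (I(N) = -(7 + (-5 + 2*N)*(-1))/2 = -(7 + (5 - 2*N))/2 = -(12 - 2*N)/2 = -6 + N)
z(m(-3)) - I(108) = (-6 + (-4)²) - (-6 + 108) = (-6 + 16) - 1*102 = 10 - 102 = -92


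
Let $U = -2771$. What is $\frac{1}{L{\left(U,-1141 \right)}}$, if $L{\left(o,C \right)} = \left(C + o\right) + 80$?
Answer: $- \frac{1}{3832} \approx -0.00026096$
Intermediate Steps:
$L{\left(o,C \right)} = 80 + C + o$
$\frac{1}{L{\left(U,-1141 \right)}} = \frac{1}{80 - 1141 - 2771} = \frac{1}{-3832} = - \frac{1}{3832}$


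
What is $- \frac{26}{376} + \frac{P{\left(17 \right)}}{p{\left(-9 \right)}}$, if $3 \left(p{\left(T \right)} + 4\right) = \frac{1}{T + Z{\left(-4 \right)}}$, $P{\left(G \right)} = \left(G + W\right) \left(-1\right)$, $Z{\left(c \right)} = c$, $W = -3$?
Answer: $\frac{100607}{29516} \approx 3.4086$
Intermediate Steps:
$P{\left(G \right)} = 3 - G$ ($P{\left(G \right)} = \left(G - 3\right) \left(-1\right) = \left(-3 + G\right) \left(-1\right) = 3 - G$)
$p{\left(T \right)} = -4 + \frac{1}{3 \left(-4 + T\right)}$ ($p{\left(T \right)} = -4 + \frac{1}{3 \left(T - 4\right)} = -4 + \frac{1}{3 \left(-4 + T\right)}$)
$- \frac{26}{376} + \frac{P{\left(17 \right)}}{p{\left(-9 \right)}} = - \frac{26}{376} + \frac{3 - 17}{\frac{1}{3} \frac{1}{-4 - 9} \left(49 - -108\right)} = \left(-26\right) \frac{1}{376} + \frac{3 - 17}{\frac{1}{3} \frac{1}{-13} \left(49 + 108\right)} = - \frac{13}{188} - \frac{14}{\frac{1}{3} \left(- \frac{1}{13}\right) 157} = - \frac{13}{188} - \frac{14}{- \frac{157}{39}} = - \frac{13}{188} - - \frac{546}{157} = - \frac{13}{188} + \frac{546}{157} = \frac{100607}{29516}$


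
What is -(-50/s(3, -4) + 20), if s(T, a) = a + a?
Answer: -105/4 ≈ -26.250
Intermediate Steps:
s(T, a) = 2*a
-(-50/s(3, -4) + 20) = -(-50/(2*(-4)) + 20) = -(-50/(-8) + 20) = -(-50*(-1/8) + 20) = -(25/4 + 20) = -1*105/4 = -105/4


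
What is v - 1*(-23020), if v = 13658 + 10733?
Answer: 47411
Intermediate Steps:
v = 24391
v - 1*(-23020) = 24391 - 1*(-23020) = 24391 + 23020 = 47411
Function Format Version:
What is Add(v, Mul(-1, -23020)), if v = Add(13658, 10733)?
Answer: 47411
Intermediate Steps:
v = 24391
Add(v, Mul(-1, -23020)) = Add(24391, Mul(-1, -23020)) = Add(24391, 23020) = 47411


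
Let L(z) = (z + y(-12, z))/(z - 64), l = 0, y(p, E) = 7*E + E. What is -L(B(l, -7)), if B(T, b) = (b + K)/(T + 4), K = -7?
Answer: -7/15 ≈ -0.46667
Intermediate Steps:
y(p, E) = 8*E
B(T, b) = (-7 + b)/(4 + T) (B(T, b) = (b - 7)/(T + 4) = (-7 + b)/(4 + T))
L(z) = 9*z/(-64 + z) (L(z) = (z + 8*z)/(z - 64) = (9*z)/(-64 + z) = 9*z/(-64 + z))
-L(B(l, -7)) = -9*(-7 - 7)/(4 + 0)/(-64 + (-7 - 7)/(4 + 0)) = -9*-14/4/(-64 - 14/4) = -9*(¼)*(-14)/(-64 + (¼)*(-14)) = -9*(-7)/(2*(-64 - 7/2)) = -9*(-7)/(2*(-135/2)) = -9*(-7)*(-2)/(2*135) = -1*7/15 = -7/15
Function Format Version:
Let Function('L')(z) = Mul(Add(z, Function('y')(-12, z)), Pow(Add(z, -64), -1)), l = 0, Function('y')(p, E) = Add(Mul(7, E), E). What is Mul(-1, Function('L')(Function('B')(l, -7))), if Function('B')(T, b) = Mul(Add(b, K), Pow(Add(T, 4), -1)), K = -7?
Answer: Rational(-7, 15) ≈ -0.46667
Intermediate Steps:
Function('y')(p, E) = Mul(8, E)
Function('B')(T, b) = Mul(Pow(Add(4, T), -1), Add(-7, b)) (Function('B')(T, b) = Mul(Add(b, -7), Pow(Add(T, 4), -1)) = Mul(Add(-7, b), Pow(Add(4, T), -1)) = Mul(Pow(Add(4, T), -1), Add(-7, b)))
Function('L')(z) = Mul(9, z, Pow(Add(-64, z), -1)) (Function('L')(z) = Mul(Add(z, Mul(8, z)), Pow(Add(z, -64), -1)) = Mul(Mul(9, z), Pow(Add(-64, z), -1)) = Mul(9, z, Pow(Add(-64, z), -1)))
Mul(-1, Function('L')(Function('B')(l, -7))) = Mul(-1, Mul(9, Mul(Pow(Add(4, 0), -1), Add(-7, -7)), Pow(Add(-64, Mul(Pow(Add(4, 0), -1), Add(-7, -7))), -1))) = Mul(-1, Mul(9, Mul(Pow(4, -1), -14), Pow(Add(-64, Mul(Pow(4, -1), -14)), -1))) = Mul(-1, Mul(9, Mul(Rational(1, 4), -14), Pow(Add(-64, Mul(Rational(1, 4), -14)), -1))) = Mul(-1, Mul(9, Rational(-7, 2), Pow(Add(-64, Rational(-7, 2)), -1))) = Mul(-1, Mul(9, Rational(-7, 2), Pow(Rational(-135, 2), -1))) = Mul(-1, Mul(9, Rational(-7, 2), Rational(-2, 135))) = Mul(-1, Rational(7, 15)) = Rational(-7, 15)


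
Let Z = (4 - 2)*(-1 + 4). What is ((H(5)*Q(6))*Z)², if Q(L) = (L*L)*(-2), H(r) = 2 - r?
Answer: 1679616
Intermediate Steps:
Z = 6 (Z = 2*3 = 6)
Q(L) = -2*L² (Q(L) = L²*(-2) = -2*L²)
((H(5)*Q(6))*Z)² = (((2 - 1*5)*(-2*6²))*6)² = (((2 - 5)*(-2*36))*6)² = (-3*(-72)*6)² = (216*6)² = 1296² = 1679616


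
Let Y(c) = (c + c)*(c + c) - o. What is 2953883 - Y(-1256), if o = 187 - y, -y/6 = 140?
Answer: -3355234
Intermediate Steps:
y = -840 (y = -6*140 = -840)
o = 1027 (o = 187 - 1*(-840) = 187 + 840 = 1027)
Y(c) = -1027 + 4*c² (Y(c) = (c + c)*(c + c) - 1*1027 = (2*c)*(2*c) - 1027 = 4*c² - 1027 = -1027 + 4*c²)
2953883 - Y(-1256) = 2953883 - (-1027 + 4*(-1256)²) = 2953883 - (-1027 + 4*1577536) = 2953883 - (-1027 + 6310144) = 2953883 - 1*6309117 = 2953883 - 6309117 = -3355234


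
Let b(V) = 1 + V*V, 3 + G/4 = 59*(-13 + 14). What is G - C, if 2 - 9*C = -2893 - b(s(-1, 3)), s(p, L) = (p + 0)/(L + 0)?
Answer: -7921/81 ≈ -97.790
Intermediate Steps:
s(p, L) = p/L
G = 224 (G = -12 + 4*(59*(-13 + 14)) = -12 + 4*(59*1) = -12 + 4*59 = -12 + 236 = 224)
b(V) = 1 + V²
C = 26065/81 (C = 2/9 - (-2893 - (1 + (-1/3)²))/9 = 2/9 - (-2893 - (1 + (-1*⅓)²))/9 = 2/9 - (-2893 - (1 + (-⅓)²))/9 = 2/9 - (-2893 - (1 + ⅑))/9 = 2/9 - (-2893 - 1*10/9)/9 = 2/9 - (-2893 - 10/9)/9 = 2/9 - ⅑*(-26047/9) = 2/9 + 26047/81 = 26065/81 ≈ 321.79)
G - C = 224 - 1*26065/81 = 224 - 26065/81 = -7921/81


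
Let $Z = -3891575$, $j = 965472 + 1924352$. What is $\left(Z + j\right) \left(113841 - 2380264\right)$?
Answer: $2270391506673$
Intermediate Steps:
$j = 2889824$
$\left(Z + j\right) \left(113841 - 2380264\right) = \left(-3891575 + 2889824\right) \left(113841 - 2380264\right) = - 1001751 \left(113841 - 2380264\right) = \left(-1001751\right) \left(-2266423\right) = 2270391506673$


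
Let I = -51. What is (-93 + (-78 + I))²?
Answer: 49284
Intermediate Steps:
(-93 + (-78 + I))² = (-93 + (-78 - 51))² = (-93 - 129)² = (-222)² = 49284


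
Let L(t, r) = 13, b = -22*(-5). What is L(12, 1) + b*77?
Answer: 8483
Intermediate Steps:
b = 110
L(12, 1) + b*77 = 13 + 110*77 = 13 + 8470 = 8483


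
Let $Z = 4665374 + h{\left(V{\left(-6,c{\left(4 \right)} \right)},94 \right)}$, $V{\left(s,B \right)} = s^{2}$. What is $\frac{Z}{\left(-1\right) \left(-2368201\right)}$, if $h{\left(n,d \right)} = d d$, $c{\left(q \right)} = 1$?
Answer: $\frac{4674210}{2368201} \approx 1.9737$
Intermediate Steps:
$h{\left(n,d \right)} = d^{2}$
$Z = 4674210$ ($Z = 4665374 + 94^{2} = 4665374 + 8836 = 4674210$)
$\frac{Z}{\left(-1\right) \left(-2368201\right)} = \frac{4674210}{\left(-1\right) \left(-2368201\right)} = \frac{4674210}{2368201}$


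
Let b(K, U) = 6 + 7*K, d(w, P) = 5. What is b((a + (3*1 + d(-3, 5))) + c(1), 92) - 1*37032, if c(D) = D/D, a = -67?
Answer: -37432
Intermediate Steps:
c(D) = 1
b((a + (3*1 + d(-3, 5))) + c(1), 92) - 1*37032 = (6 + 7*((-67 + (3*1 + 5)) + 1)) - 1*37032 = (6 + 7*((-67 + (3 + 5)) + 1)) - 37032 = (6 + 7*((-67 + 8) + 1)) - 37032 = (6 + 7*(-59 + 1)) - 37032 = (6 + 7*(-58)) - 37032 = (6 - 406) - 37032 = -400 - 37032 = -37432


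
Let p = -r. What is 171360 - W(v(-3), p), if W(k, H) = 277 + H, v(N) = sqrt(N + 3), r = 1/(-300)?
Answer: 51324899/300 ≈ 1.7108e+5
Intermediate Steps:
r = -1/300 ≈ -0.0033333
v(N) = sqrt(3 + N)
p = 1/300 (p = -1*(-1/300) = 1/300 ≈ 0.0033333)
171360 - W(v(-3), p) = 171360 - (277 + 1/300) = 171360 - 1*83101/300 = 171360 - 83101/300 = 51324899/300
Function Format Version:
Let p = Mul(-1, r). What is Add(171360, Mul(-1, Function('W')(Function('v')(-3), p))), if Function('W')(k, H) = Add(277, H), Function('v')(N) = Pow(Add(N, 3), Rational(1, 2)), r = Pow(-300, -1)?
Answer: Rational(51324899, 300) ≈ 1.7108e+5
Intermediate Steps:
r = Rational(-1, 300) ≈ -0.0033333
Function('v')(N) = Pow(Add(3, N), Rational(1, 2))
p = Rational(1, 300) (p = Mul(-1, Rational(-1, 300)) = Rational(1, 300) ≈ 0.0033333)
Add(171360, Mul(-1, Function('W')(Function('v')(-3), p))) = Add(171360, Mul(-1, Add(277, Rational(1, 300)))) = Add(171360, Mul(-1, Rational(83101, 300))) = Add(171360, Rational(-83101, 300)) = Rational(51324899, 300)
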